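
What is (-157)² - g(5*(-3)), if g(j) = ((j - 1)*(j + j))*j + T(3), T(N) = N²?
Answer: 31840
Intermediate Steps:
g(j) = 9 + 2*j²*(-1 + j) (g(j) = ((j - 1)*(j + j))*j + 3² = ((-1 + j)*(2*j))*j + 9 = (2*j*(-1 + j))*j + 9 = 2*j²*(-1 + j) + 9 = 9 + 2*j²*(-1 + j))
(-157)² - g(5*(-3)) = (-157)² - (9 - 2*(5*(-3))² + 2*(5*(-3))³) = 24649 - (9 - 2*(-15)² + 2*(-15)³) = 24649 - (9 - 2*225 + 2*(-3375)) = 24649 - (9 - 450 - 6750) = 24649 - 1*(-7191) = 24649 + 7191 = 31840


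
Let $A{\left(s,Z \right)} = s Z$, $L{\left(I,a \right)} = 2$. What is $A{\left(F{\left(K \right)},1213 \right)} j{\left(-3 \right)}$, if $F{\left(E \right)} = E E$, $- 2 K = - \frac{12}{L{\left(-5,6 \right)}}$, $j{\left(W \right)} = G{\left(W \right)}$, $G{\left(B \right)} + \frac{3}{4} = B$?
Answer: $- \frac{163755}{4} \approx -40939.0$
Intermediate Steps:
$G{\left(B \right)} = - \frac{3}{4} + B$
$j{\left(W \right)} = - \frac{3}{4} + W$
$K = 3$ ($K = - \frac{\left(-12\right) \frac{1}{2}}{2} = \left(- \frac{1}{2}\right) \left(-6\right) = 3$)
$F{\left(E \right)} = E^{2}$
$A{\left(s,Z \right)} = Z s$
$A{\left(F{\left(K \right)},1213 \right)} j{\left(-3 \right)} = 1213 \cdot 3^{2} \left(- \frac{3}{4} - 3\right) = 1213 \cdot 9 \left(- \frac{15}{4}\right) = 10917 \left(- \frac{15}{4}\right) = - \frac{163755}{4}$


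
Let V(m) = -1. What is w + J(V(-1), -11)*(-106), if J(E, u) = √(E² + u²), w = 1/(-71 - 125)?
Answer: -1/196 - 106*√122 ≈ -1170.8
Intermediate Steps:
w = -1/196 (w = 1/(-196) = -1/196 ≈ -0.0051020)
w + J(V(-1), -11)*(-106) = -1/196 + √((-1)² + (-11)²)*(-106) = -1/196 + √(1 + 121)*(-106) = -1/196 + √122*(-106) = -1/196 - 106*√122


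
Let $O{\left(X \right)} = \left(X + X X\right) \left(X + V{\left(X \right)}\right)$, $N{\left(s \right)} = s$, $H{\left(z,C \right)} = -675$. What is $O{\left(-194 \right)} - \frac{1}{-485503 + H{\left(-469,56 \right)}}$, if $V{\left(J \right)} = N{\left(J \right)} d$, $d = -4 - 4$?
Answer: $\frac{24720321326009}{486178} \approx 5.0846 \cdot 10^{7}$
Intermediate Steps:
$d = -8$ ($d = -4 - 4 = -8$)
$V{\left(J \right)} = - 8 J$ ($V{\left(J \right)} = J \left(-8\right) = - 8 J$)
$O{\left(X \right)} = - 7 X \left(X + X^{2}\right)$ ($O{\left(X \right)} = \left(X + X X\right) \left(X - 8 X\right) = \left(X + X^{2}\right) \left(- 7 X\right) = - 7 X \left(X + X^{2}\right)$)
$O{\left(-194 \right)} - \frac{1}{-485503 + H{\left(-469,56 \right)}} = 7 \left(-194\right)^{2} \left(-1 - -194\right) - \frac{1}{-485503 - 675} = 7 \cdot 37636 \left(-1 + 194\right) - \frac{1}{-486178} = 7 \cdot 37636 \cdot 193 - - \frac{1}{486178} = 50846236 + \frac{1}{486178} = \frac{24720321326009}{486178}$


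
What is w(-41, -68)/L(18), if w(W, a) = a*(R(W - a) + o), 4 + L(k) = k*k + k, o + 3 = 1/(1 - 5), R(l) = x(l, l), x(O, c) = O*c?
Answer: -49351/338 ≈ -146.01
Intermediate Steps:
R(l) = l² (R(l) = l*l = l²)
o = -13/4 (o = -3 + 1/(1 - 5) = -3 + 1/(-4) = -3 - ¼ = -13/4 ≈ -3.2500)
L(k) = -4 + k + k² (L(k) = -4 + (k*k + k) = -4 + (k² + k) = -4 + (k + k²) = -4 + k + k²)
w(W, a) = a*(-13/4 + (W - a)²) (w(W, a) = a*((W - a)² - 13/4) = a*(-13/4 + (W - a)²))
w(-41, -68)/L(18) = ((¼)*(-68)*(-13 + 4*(-41 - 1*(-68))²))/(-4 + 18 + 18²) = ((¼)*(-68)*(-13 + 4*(-41 + 68)²))/(-4 + 18 + 324) = ((¼)*(-68)*(-13 + 4*27²))/338 = ((¼)*(-68)*(-13 + 4*729))*(1/338) = ((¼)*(-68)*(-13 + 2916))*(1/338) = ((¼)*(-68)*2903)*(1/338) = -49351*1/338 = -49351/338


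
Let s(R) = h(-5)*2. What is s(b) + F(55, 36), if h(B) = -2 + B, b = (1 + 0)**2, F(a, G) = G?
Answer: 22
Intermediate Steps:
b = 1 (b = 1**2 = 1)
s(R) = -14 (s(R) = (-2 - 5)*2 = -7*2 = -14)
s(b) + F(55, 36) = -14 + 36 = 22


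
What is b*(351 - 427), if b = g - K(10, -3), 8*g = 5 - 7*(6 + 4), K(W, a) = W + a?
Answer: 2299/2 ≈ 1149.5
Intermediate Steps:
g = -65/8 (g = (5 - 7*(6 + 4))/8 = (5 - 7*10)/8 = (5 - 70)/8 = (⅛)*(-65) = -65/8 ≈ -8.1250)
b = -121/8 (b = -65/8 - (10 - 3) = -65/8 - 1*7 = -65/8 - 7 = -121/8 ≈ -15.125)
b*(351 - 427) = -121*(351 - 427)/8 = -121/8*(-76) = 2299/2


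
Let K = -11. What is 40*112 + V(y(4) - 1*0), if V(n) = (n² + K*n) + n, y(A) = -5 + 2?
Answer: 4519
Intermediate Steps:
y(A) = -3
V(n) = n² - 10*n (V(n) = (n² - 11*n) + n = n² - 10*n)
40*112 + V(y(4) - 1*0) = 40*112 + (-3 - 1*0)*(-10 + (-3 - 1*0)) = 4480 + (-3 + 0)*(-10 + (-3 + 0)) = 4480 - 3*(-10 - 3) = 4480 - 3*(-13) = 4480 + 39 = 4519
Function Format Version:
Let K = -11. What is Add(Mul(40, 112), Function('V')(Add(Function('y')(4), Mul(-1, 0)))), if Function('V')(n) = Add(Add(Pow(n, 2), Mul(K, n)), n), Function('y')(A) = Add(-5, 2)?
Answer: 4519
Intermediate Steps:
Function('y')(A) = -3
Function('V')(n) = Add(Pow(n, 2), Mul(-10, n)) (Function('V')(n) = Add(Add(Pow(n, 2), Mul(-11, n)), n) = Add(Pow(n, 2), Mul(-10, n)))
Add(Mul(40, 112), Function('V')(Add(Function('y')(4), Mul(-1, 0)))) = Add(Mul(40, 112), Mul(Add(-3, Mul(-1, 0)), Add(-10, Add(-3, Mul(-1, 0))))) = Add(4480, Mul(Add(-3, 0), Add(-10, Add(-3, 0)))) = Add(4480, Mul(-3, Add(-10, -3))) = Add(4480, Mul(-3, -13)) = Add(4480, 39) = 4519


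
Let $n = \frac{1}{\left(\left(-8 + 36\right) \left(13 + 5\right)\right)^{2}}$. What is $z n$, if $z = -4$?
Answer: $- \frac{1}{63504} \approx -1.5747 \cdot 10^{-5}$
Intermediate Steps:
$n = \frac{1}{254016}$ ($n = \frac{1}{\left(28 \cdot 18\right)^{2}} = \frac{1}{504^{2}} = \frac{1}{254016} \approx 3.9368 \cdot 10^{-6}$)
$z n = \left(-4\right) \frac{1}{254016} = - \frac{1}{63504}$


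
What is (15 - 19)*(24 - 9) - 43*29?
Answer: -1307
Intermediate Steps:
(15 - 19)*(24 - 9) - 43*29 = -4*15 - 1247 = -60 - 1247 = -1307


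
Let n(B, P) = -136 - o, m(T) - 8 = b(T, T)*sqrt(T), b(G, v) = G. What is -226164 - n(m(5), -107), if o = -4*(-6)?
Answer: -226004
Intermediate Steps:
o = 24
m(T) = 8 + T**(3/2) (m(T) = 8 + T*sqrt(T) = 8 + T**(3/2))
n(B, P) = -160 (n(B, P) = -136 - 1*24 = -136 - 24 = -160)
-226164 - n(m(5), -107) = -226164 - 1*(-160) = -226164 + 160 = -226004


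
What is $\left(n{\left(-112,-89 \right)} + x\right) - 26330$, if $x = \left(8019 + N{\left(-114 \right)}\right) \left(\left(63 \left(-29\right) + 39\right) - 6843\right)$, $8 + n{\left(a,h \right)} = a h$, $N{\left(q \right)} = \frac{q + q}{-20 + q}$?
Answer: $- \frac{4639283987}{67} \approx -6.9243 \cdot 10^{7}$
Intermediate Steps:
$N{\left(q \right)} = \frac{2 q}{-20 + q}$
$n{\left(a,h \right)} = -8 + a h$
$x = - \frac{4638187197}{67}$ ($x = \left(8019 + 2 \left(-114\right) \frac{1}{-20 - 114}\right) \left(\left(63 \left(-29\right) + 39\right) - 6843\right) = \left(8019 + 2 \left(-114\right) \frac{1}{-134}\right) \left(\left(-1827 + 39\right) - 6843\right) = \left(8019 + 2 \left(-114\right) \left(- \frac{1}{134}\right)\right) \left(-1788 - 6843\right) = \left(8019 + \frac{114}{67}\right) \left(-8631\right) = \frac{537387}{67} \left(-8631\right) = - \frac{4638187197}{67} \approx -6.9227 \cdot 10^{7}$)
$\left(n{\left(-112,-89 \right)} + x\right) - 26330 = \left(\left(-8 - -9968\right) - \frac{4638187197}{67}\right) - 26330 = \left(\left(-8 + 9968\right) - \frac{4638187197}{67}\right) - 26330 = \left(9960 - \frac{4638187197}{67}\right) - 26330 = - \frac{4637519877}{67} - 26330 = - \frac{4639283987}{67}$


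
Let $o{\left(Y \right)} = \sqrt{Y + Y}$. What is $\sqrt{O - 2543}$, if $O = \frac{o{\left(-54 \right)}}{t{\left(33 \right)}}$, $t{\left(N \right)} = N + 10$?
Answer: $\frac{\sqrt{-4702007 + 258 i \sqrt{3}}}{43} \approx 0.0023963 + 50.428 i$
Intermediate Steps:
$t{\left(N \right)} = 10 + N$
$o{\left(Y \right)} = \sqrt{2} \sqrt{Y}$ ($o{\left(Y \right)} = \sqrt{2 Y} = \sqrt{2} \sqrt{Y}$)
$O = \frac{6 i \sqrt{3}}{43}$ ($O = \frac{\sqrt{2} \sqrt{-54}}{10 + 33} = \frac{\sqrt{2} \cdot 3 i \sqrt{6}}{43} = 6 i \sqrt{3} \cdot \frac{1}{43} = \frac{6 i \sqrt{3}}{43} \approx 0.24168 i$)
$\sqrt{O - 2543} = \sqrt{\frac{6 i \sqrt{3}}{43} - 2543} = \sqrt{-2543 + \frac{6 i \sqrt{3}}{43}}$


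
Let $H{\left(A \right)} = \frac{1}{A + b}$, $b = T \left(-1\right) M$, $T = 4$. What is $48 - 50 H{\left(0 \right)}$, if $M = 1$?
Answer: $\frac{121}{2} \approx 60.5$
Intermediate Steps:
$b = -4$ ($b = 4 \left(-1\right) 1 = \left(-4\right) 1 = -4$)
$H{\left(A \right)} = \frac{1}{-4 + A}$ ($H{\left(A \right)} = \frac{1}{A - 4} = \frac{1}{-4 + A}$)
$48 - 50 H{\left(0 \right)} = 48 - \frac{50}{-4 + 0} = 48 - \frac{50}{-4} = 48 - - \frac{25}{2} = 48 + \frac{25}{2} = \frac{121}{2}$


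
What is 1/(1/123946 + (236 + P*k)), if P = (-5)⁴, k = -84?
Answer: -123946/6477913743 ≈ -1.9134e-5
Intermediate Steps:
P = 625
1/(1/123946 + (236 + P*k)) = 1/(1/123946 + (236 + 625*(-84))) = 1/(1/123946 + (236 - 52500)) = 1/(1/123946 - 52264) = 1/(-6477913743/123946) = -123946/6477913743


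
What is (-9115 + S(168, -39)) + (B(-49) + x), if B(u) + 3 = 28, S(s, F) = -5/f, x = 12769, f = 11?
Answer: 40464/11 ≈ 3678.5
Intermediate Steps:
S(s, F) = -5/11
B(u) = 25 (B(u) = -3 + 28 = 25)
(-9115 + S(168, -39)) + (B(-49) + x) = (-9115 - 5/11) + (25 + 12769) = -100270/11 + 12794 = 40464/11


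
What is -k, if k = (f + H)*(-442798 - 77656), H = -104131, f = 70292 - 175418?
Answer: -108908642678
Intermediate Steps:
f = -105126
k = 108908642678 (k = (-105126 - 104131)*(-442798 - 77656) = -209257*(-520454) = 108908642678)
-k = -1*108908642678 = -108908642678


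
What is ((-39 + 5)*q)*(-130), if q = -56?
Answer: -247520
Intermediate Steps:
((-39 + 5)*q)*(-130) = ((-39 + 5)*(-56))*(-130) = -34*(-56)*(-130) = 1904*(-130) = -247520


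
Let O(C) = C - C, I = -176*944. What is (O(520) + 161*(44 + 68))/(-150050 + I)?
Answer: -9016/158097 ≈ -0.057028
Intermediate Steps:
I = -166144
O(C) = 0
(O(520) + 161*(44 + 68))/(-150050 + I) = (0 + 161*(44 + 68))/(-150050 - 166144) = (0 + 161*112)/(-316194) = (0 + 18032)*(-1/316194) = 18032*(-1/316194) = -9016/158097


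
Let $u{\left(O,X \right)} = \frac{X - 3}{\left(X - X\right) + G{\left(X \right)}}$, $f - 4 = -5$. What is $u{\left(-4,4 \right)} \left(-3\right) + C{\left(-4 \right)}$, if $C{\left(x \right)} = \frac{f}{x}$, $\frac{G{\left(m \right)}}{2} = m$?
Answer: $- \frac{1}{8} \approx -0.125$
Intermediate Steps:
$f = -1$ ($f = 4 - 5 = -1$)
$G{\left(m \right)} = 2 m$
$C{\left(x \right)} = - \frac{1}{x}$
$u{\left(O,X \right)} = \frac{-3 + X}{2 X}$ ($u{\left(O,X \right)} = \frac{X - 3}{\left(X - X\right) + 2 X} = \frac{-3 + X}{0 + 2 X} = \frac{-3 + X}{2 X}$)
$u{\left(-4,4 \right)} \left(-3\right) + C{\left(-4 \right)} = \frac{-3 + 4}{2 \cdot 4} \left(-3\right) - \frac{1}{-4} = \frac{1}{2} \cdot \frac{1}{4} \cdot 1 \left(-3\right) - - \frac{1}{4} = \frac{1}{8} \left(-3\right) + \frac{1}{4} = - \frac{3}{8} + \frac{1}{4} = - \frac{1}{8}$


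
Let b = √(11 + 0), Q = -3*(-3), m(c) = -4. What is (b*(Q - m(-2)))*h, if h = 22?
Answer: 286*√11 ≈ 948.55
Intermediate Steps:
Q = 9
b = √11 ≈ 3.3166
(b*(Q - m(-2)))*h = (√11*(9 - 1*(-4)))*22 = (√11*(9 + 4))*22 = (√11*13)*22 = (13*√11)*22 = 286*√11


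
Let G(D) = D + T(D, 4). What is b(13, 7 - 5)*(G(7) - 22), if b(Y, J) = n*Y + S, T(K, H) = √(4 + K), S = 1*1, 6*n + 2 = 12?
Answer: -340 + 68*√11/3 ≈ -264.82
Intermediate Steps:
n = 5/3 (n = -⅓ + (⅙)*12 = -⅓ + 2 = 5/3 ≈ 1.6667)
S = 1
b(Y, J) = 1 + 5*Y/3 (b(Y, J) = 5*Y/3 + 1 = 1 + 5*Y/3)
G(D) = D + √(4 + D)
b(13, 7 - 5)*(G(7) - 22) = (1 + (5/3)*13)*((7 + √(4 + 7)) - 22) = (1 + 65/3)*((7 + √11) - 22) = 68*(-15 + √11)/3 = -340 + 68*√11/3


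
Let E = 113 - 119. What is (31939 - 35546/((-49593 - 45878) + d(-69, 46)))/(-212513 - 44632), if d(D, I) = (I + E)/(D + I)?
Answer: -4675653687/37643850839 ≈ -0.12421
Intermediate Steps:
E = -6
d(D, I) = (-6 + I)/(D + I) (d(D, I) = (I - 6)/(D + I) = (-6 + I)/(D + I))
(31939 - 35546/((-49593 - 45878) + d(-69, 46)))/(-212513 - 44632) = (31939 - 35546/((-49593 - 45878) + (-6 + 46)/(-69 + 46)))/(-212513 - 44632) = (31939 - 35546/(-95471 + 40/(-23)))/(-257145) = (31939 - 35546/(-95471 - 1/23*40))*(-1/257145) = (31939 - 35546/(-95471 - 40/23))*(-1/257145) = (31939 - 35546/(-2195873/23))*(-1/257145) = (31939 - 35546*(-23/2195873))*(-1/257145) = (31939 + 817558/2195873)*(-1/257145) = (70134805305/2195873)*(-1/257145) = -4675653687/37643850839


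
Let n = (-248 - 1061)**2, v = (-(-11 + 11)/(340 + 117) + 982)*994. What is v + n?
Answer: 2689589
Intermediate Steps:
v = 976108 (v = (-0/457 + 982)*994 = (-1*0 + 982)*994 = (0 + 982)*994 = 982*994 = 976108)
n = 1713481 (n = (-1309)**2 = 1713481)
v + n = 976108 + 1713481 = 2689589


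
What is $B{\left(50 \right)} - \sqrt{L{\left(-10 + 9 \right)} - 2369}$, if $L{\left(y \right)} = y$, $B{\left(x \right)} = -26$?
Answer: $-26 - i \sqrt{2370} \approx -26.0 - 48.683 i$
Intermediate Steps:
$B{\left(50 \right)} - \sqrt{L{\left(-10 + 9 \right)} - 2369} = -26 - \sqrt{\left(-10 + 9\right) - 2369} = -26 - \sqrt{-1 - 2369} = -26 - \sqrt{-2370} = -26 - i \sqrt{2370}$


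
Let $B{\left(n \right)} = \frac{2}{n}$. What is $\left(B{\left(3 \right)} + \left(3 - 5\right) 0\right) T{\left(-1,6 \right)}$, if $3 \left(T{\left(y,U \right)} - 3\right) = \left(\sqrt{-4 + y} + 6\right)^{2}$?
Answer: $\frac{80}{9} + \frac{8 i \sqrt{5}}{3} \approx 8.8889 + 5.9628 i$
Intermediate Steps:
$T{\left(y,U \right)} = 3 + \frac{\left(6 + \sqrt{-4 + y}\right)^{2}}{3}$ ($T{\left(y,U \right)} = 3 + \frac{\left(\sqrt{-4 + y} + 6\right)^{2}}{3} = 3 + \frac{\left(6 + \sqrt{-4 + y}\right)^{2}}{3}$)
$\left(B{\left(3 \right)} + \left(3 - 5\right) 0\right) T{\left(-1,6 \right)} = \left(\frac{2}{3} + \left(3 - 5\right) 0\right) \left(3 + \frac{\left(6 + \sqrt{-4 - 1}\right)^{2}}{3}\right) = \left(2 \cdot \frac{1}{3} - 0\right) \left(3 + \frac{\left(6 + \sqrt{-5}\right)^{2}}{3}\right) = \left(\frac{2}{3} + 0\right) \left(3 + \frac{\left(6 + i \sqrt{5}\right)^{2}}{3}\right) = \frac{2 \left(3 + \frac{\left(6 + i \sqrt{5}\right)^{2}}{3}\right)}{3} = 2 + \frac{2 \left(6 + i \sqrt{5}\right)^{2}}{9}$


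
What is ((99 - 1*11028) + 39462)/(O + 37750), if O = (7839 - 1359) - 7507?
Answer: 9511/12241 ≈ 0.77698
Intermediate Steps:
O = -1027 (O = 6480 - 7507 = -1027)
((99 - 1*11028) + 39462)/(O + 37750) = ((99 - 1*11028) + 39462)/(-1027 + 37750) = ((99 - 11028) + 39462)/36723 = (-10929 + 39462)*(1/36723) = 28533*(1/36723) = 9511/12241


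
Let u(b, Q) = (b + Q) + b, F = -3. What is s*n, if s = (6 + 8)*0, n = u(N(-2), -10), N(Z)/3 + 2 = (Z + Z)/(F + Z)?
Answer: 0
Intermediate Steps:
N(Z) = -6 + 6*Z/(-3 + Z) (N(Z) = -6 + 3*((Z + Z)/(-3 + Z)) = -6 + 3*((2*Z)/(-3 + Z)) = -6 + 3*(2*Z/(-3 + Z)) = -6 + 6*Z/(-3 + Z))
u(b, Q) = Q + 2*b (u(b, Q) = (Q + b) + b = Q + 2*b)
n = -86/5 (n = -10 + 2*(18/(-3 - 2)) = -10 + 2*(18/(-5)) = -10 + 2*(18*(-⅕)) = -10 + 2*(-18/5) = -10 - 36/5 = -86/5 ≈ -17.200)
s = 0 (s = 14*0 = 0)
s*n = 0*(-86/5) = 0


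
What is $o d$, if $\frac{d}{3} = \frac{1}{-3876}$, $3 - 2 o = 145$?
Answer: $\frac{71}{1292} \approx 0.054954$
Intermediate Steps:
$o = -71$ ($o = \frac{3}{2} - \frac{145}{2} = -71$)
$d = - \frac{1}{1292}$ ($d = \frac{3}{-3876} = 3 \left(- \frac{1}{3876}\right) = - \frac{1}{1292} \approx -0.00077399$)
$o d = \left(-71\right) \left(- \frac{1}{1292}\right) = \frac{71}{1292}$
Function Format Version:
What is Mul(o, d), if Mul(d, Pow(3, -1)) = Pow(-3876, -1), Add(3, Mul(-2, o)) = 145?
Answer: Rational(71, 1292) ≈ 0.054954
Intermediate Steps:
o = -71 (o = Add(Rational(3, 2), Mul(Rational(-1, 2), 145)) = Add(Rational(3, 2), Rational(-145, 2)) = -71)
d = Rational(-1, 1292) (d = Mul(3, Pow(-3876, -1)) = Mul(3, Rational(-1, 3876)) = Rational(-1, 1292) ≈ -0.00077399)
Mul(o, d) = Mul(-71, Rational(-1, 1292)) = Rational(71, 1292)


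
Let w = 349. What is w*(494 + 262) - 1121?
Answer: 262723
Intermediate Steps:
w*(494 + 262) - 1121 = 349*(494 + 262) - 1121 = 349*756 - 1121 = 263844 - 1121 = 262723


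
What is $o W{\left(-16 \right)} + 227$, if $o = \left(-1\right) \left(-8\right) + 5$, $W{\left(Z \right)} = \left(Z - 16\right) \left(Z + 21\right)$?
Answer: $-1853$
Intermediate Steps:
$W{\left(Z \right)} = \left(-16 + Z\right) \left(21 + Z\right)$
$o = 13$ ($o = 8 + 5 = 13$)
$o W{\left(-16 \right)} + 227 = 13 \left(-336 + \left(-16\right)^{2} + 5 \left(-16\right)\right) + 227 = 13 \left(-336 + 256 - 80\right) + 227 = 13 \left(-160\right) + 227 = -2080 + 227 = -1853$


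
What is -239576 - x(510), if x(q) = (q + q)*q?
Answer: -759776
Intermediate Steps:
x(q) = 2*q**2 (x(q) = (2*q)*q = 2*q**2)
-239576 - x(510) = -239576 - 2*510**2 = -239576 - 2*260100 = -239576 - 1*520200 = -239576 - 520200 = -759776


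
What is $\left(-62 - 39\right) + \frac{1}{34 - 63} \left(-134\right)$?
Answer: $- \frac{2795}{29} \approx -96.379$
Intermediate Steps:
$\left(-62 - 39\right) + \frac{1}{34 - 63} \left(-134\right) = -101 + \frac{1}{-29} \left(-134\right) = -101 - - \frac{134}{29} = -101 + \frac{134}{29} = - \frac{2795}{29}$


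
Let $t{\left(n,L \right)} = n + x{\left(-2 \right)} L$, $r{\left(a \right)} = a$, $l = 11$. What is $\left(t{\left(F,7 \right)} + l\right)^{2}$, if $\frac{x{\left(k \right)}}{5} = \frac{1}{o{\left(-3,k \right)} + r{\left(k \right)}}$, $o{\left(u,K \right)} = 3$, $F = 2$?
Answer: $2304$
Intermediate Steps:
$x{\left(k \right)} = \frac{5}{3 + k}$
$t{\left(n,L \right)} = n + 5 L$ ($t{\left(n,L \right)} = n + \frac{5}{3 - 2} L = n + \frac{5}{1} L = n + 5 \cdot 1 L = n + 5 L$)
$\left(t{\left(F,7 \right)} + l\right)^{2} = \left(\left(2 + 5 \cdot 7\right) + 11\right)^{2} = \left(\left(2 + 35\right) + 11\right)^{2} = \left(37 + 11\right)^{2} = 48^{2} = 2304$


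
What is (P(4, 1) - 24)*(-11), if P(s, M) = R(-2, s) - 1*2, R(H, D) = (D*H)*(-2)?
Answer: 110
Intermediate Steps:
R(H, D) = -2*D*H
P(s, M) = -2 + 4*s (P(s, M) = -2*s*(-2) - 1*2 = 4*s - 2 = -2 + 4*s)
(P(4, 1) - 24)*(-11) = ((-2 + 4*4) - 24)*(-11) = ((-2 + 16) - 24)*(-11) = (14 - 24)*(-11) = -10*(-11) = 110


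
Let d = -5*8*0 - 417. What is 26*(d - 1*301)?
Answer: -18668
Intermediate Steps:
d = -417 (d = -40*0 - 417 = 0 - 417 = -417)
26*(d - 1*301) = 26*(-417 - 1*301) = 26*(-417 - 301) = 26*(-718) = -18668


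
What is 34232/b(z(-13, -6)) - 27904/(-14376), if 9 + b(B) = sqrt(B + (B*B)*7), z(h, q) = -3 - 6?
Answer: 61699768/95241 + 34232*sqrt(62)/159 ≈ 2343.1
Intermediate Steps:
z(h, q) = -9
b(B) = -9 + sqrt(B + 7*B**2) (b(B) = -9 + sqrt(B + (B*B)*7) = -9 + sqrt(B + B**2*7) = -9 + sqrt(B + 7*B**2))
34232/b(z(-13, -6)) - 27904/(-14376) = 34232/(-9 + sqrt(-9*(1 + 7*(-9)))) - 27904/(-14376) = 34232/(-9 + sqrt(-9*(1 - 63))) - 27904*(-1/14376) = 34232/(-9 + sqrt(-9*(-62))) + 3488/1797 = 34232/(-9 + sqrt(558)) + 3488/1797 = 34232/(-9 + 3*sqrt(62)) + 3488/1797 = 3488/1797 + 34232/(-9 + 3*sqrt(62))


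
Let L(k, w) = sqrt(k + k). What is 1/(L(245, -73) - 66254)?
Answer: -33127/2194796013 - 7*sqrt(10)/4389592026 ≈ -1.5098e-5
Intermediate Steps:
L(k, w) = sqrt(2)*sqrt(k) (L(k, w) = sqrt(2*k) = sqrt(2)*sqrt(k))
1/(L(245, -73) - 66254) = 1/(sqrt(2)*sqrt(245) - 66254) = 1/(sqrt(2)*(7*sqrt(5)) - 66254) = 1/(7*sqrt(10) - 66254) = 1/(-66254 + 7*sqrt(10))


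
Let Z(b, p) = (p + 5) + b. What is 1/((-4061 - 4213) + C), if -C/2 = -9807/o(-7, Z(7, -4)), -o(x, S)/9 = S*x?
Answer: -12/98821 ≈ -0.00012143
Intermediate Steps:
Z(b, p) = 5 + b + p (Z(b, p) = (5 + p) + b = 5 + b + p)
o(x, S) = -9*S*x
C = 467/12 (C = -(-19614)/((-9*(5 + 7 - 4)*(-7))) = -(-19614)/((-9*8*(-7))) = -(-19614)/504 = -2*(-467/24) = 467/12 ≈ 38.917)
1/((-4061 - 4213) + C) = 1/((-4061 - 4213) + 467/12) = 1/(-8274 + 467/12) = 1/(-98821/12) = -12/98821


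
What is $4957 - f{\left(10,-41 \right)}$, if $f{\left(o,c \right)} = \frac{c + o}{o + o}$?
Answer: $\frac{99171}{20} \approx 4958.5$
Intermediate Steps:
$f{\left(o,c \right)} = \frac{c + o}{2 o}$
$4957 - f{\left(10,-41 \right)} = 4957 - \frac{-41 + 10}{2 \cdot 10} = 4957 - \frac{1}{2} \cdot \frac{1}{10} \left(-31\right) = 4957 - - \frac{31}{20} = 4957 + \frac{31}{20} = \frac{99171}{20}$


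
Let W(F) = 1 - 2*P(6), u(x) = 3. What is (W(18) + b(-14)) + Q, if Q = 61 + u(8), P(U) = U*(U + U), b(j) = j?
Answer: -93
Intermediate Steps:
P(U) = 2*U**2 (P(U) = U*(2*U) = 2*U**2)
W(F) = -143 (W(F) = 1 - 4*6**2 = 1 - 4*36 = 1 - 2*72 = 1 - 144 = -143)
Q = 64 (Q = 61 + 3 = 64)
(W(18) + b(-14)) + Q = (-143 - 14) + 64 = -157 + 64 = -93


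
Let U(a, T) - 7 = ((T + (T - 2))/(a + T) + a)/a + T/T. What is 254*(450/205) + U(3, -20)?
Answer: 395467/697 ≈ 567.38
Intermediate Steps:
U(a, T) = 8 + (a + (-2 + 2*T)/(T + a))/a (U(a, T) = 7 + (((T + (T - 2))/(a + T) + a)/a + T/T) = 7 + (((T + (-2 + T))/(T + a) + a)/a + 1) = 7 + (((-2 + 2*T)/(T + a) + a)/a + 1) = 7 + ((a + (-2 + 2*T)/(T + a))/a + 1) = 7 + (1 + (a + (-2 + 2*T)/(T + a))/a) = 8 + (a + (-2 + 2*T)/(T + a))/a)
254*(450/205) + U(3, -20) = 254*(450/205) + (-2 + 2*(-20) + 9*3² + 9*(-20)*3)/(3*(-20 + 3)) = 254*(450*(1/205)) + (⅓)*(-2 - 40 + 9*9 - 540)/(-17) = 254*(90/41) + (⅓)*(-1/17)*(-2 - 40 + 81 - 540) = 22860/41 + (⅓)*(-1/17)*(-501) = 22860/41 + 167/17 = 395467/697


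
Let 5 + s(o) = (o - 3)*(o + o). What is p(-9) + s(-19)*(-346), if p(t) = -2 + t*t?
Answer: -287447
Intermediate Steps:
p(t) = -2 + t²
s(o) = -5 + 2*o*(-3 + o) (s(o) = -5 + (o - 3)*(o + o) = -5 + (-3 + o)*(2*o) = -5 + 2*o*(-3 + o))
p(-9) + s(-19)*(-346) = (-2 + (-9)²) + (-5 - 6*(-19) + 2*(-19)²)*(-346) = (-2 + 81) + (-5 + 114 + 2*361)*(-346) = 79 + (-5 + 114 + 722)*(-346) = 79 + 831*(-346) = 79 - 287526 = -287447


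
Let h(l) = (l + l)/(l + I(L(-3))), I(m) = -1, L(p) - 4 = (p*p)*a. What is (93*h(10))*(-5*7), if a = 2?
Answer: -21700/3 ≈ -7233.3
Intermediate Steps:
L(p) = 4 + 2*p² (L(p) = 4 + (p*p)*2 = 4 + p²*2 = 4 + 2*p²)
h(l) = 2*l/(-1 + l) (h(l) = (l + l)/(l - 1) = (2*l)/(-1 + l) = 2*l/(-1 + l))
(93*h(10))*(-5*7) = (93*(2*10/(-1 + 10)))*(-5*7) = (93*(2*10/9))*(-35) = (93*(2*10*(⅑)))*(-35) = (93*(20/9))*(-35) = (620/3)*(-35) = -21700/3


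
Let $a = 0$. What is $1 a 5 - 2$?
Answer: $-2$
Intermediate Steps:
$1 a 5 - 2 = 1 \cdot 0 \cdot 5 - 2 = 1 \cdot 0 - 2 = 0 - 2 = -2$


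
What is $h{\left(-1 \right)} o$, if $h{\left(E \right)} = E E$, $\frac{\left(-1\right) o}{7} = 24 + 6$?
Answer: $-210$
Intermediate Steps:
$o = -210$ ($o = - 7 \left(24 + 6\right) = \left(-7\right) 30 = -210$)
$h{\left(E \right)} = E^{2}$
$h{\left(-1 \right)} o = \left(-1\right)^{2} \left(-210\right) = 1 \left(-210\right) = -210$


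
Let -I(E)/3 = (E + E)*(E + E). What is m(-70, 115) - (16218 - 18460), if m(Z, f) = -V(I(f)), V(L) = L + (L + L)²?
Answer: -100742599058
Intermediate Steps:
I(E) = -12*E² (I(E) = -3*(E + E)*(E + E) = -3*2*E*2*E = -12*E²)
V(L) = L + 4*L² (V(L) = L + (2*L)² = L + 4*L²)
m(Z, f) = 12*f²*(1 - 48*f²) (m(Z, f) = -(-12*f²)*(1 + 4*(-12*f²)) = -(-12*f²)*(1 - 48*f²) = -(-12)*f²*(1 - 48*f²) = 12*f²*(1 - 48*f²))
m(-70, 115) - (16218 - 18460) = 115²*(12 - 576*115²) - (16218 - 18460) = 13225*(12 - 576*13225) - 1*(-2242) = 13225*(12 - 7617600) + 2242 = 13225*(-7617588) + 2242 = -100742601300 + 2242 = -100742599058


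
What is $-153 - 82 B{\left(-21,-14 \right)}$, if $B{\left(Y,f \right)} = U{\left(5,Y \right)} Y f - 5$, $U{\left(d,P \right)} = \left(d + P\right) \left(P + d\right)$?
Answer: $-6171391$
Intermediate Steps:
$U{\left(d,P \right)} = \left(P + d\right)^{2}$ ($U{\left(d,P \right)} = \left(P + d\right) \left(P + d\right) = \left(P + d\right)^{2}$)
$B{\left(Y,f \right)} = -5 + Y f \left(5 + Y\right)^{2}$ ($B{\left(Y,f \right)} = \left(Y + 5\right)^{2} Y f - 5 = \left(5 + Y\right)^{2} Y f - 5 = Y \left(5 + Y\right)^{2} f - 5 = Y f \left(5 + Y\right)^{2} - 5 = -5 + Y f \left(5 + Y\right)^{2}$)
$-153 - 82 B{\left(-21,-14 \right)} = -153 - 82 \left(-5 - - 294 \left(5 - 21\right)^{2}\right) = -153 - 82 \left(-5 - - 294 \left(-16\right)^{2}\right) = -153 - 82 \left(-5 - \left(-294\right) 256\right) = -153 - 82 \left(-5 + 75264\right) = -153 - 6171238 = -6171391$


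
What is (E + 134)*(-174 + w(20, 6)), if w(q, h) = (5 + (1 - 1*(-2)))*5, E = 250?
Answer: -51456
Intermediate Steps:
w(q, h) = 40 (w(q, h) = (5 + (1 + 2))*5 = (5 + 3)*5 = 8*5 = 40)
(E + 134)*(-174 + w(20, 6)) = (250 + 134)*(-174 + 40) = 384*(-134) = -51456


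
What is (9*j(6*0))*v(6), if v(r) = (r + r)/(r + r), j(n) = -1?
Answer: -9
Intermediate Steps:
v(r) = 1 (v(r) = (2*r)/((2*r)) = (2*r)*(1/(2*r)) = 1)
(9*j(6*0))*v(6) = (9*(-1))*1 = -9*1 = -9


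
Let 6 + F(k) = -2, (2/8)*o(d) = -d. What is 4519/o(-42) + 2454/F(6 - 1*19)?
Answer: -47015/168 ≈ -279.85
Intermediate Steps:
o(d) = -4*d (o(d) = 4*(-d) = -4*d)
F(k) = -8 (F(k) = -6 - 2 = -8)
4519/o(-42) + 2454/F(6 - 1*19) = 4519/((-4*(-42))) + 2454/(-8) = 4519/168 + 2454*(-⅛) = 4519*(1/168) - 1227/4 = 4519/168 - 1227/4 = -47015/168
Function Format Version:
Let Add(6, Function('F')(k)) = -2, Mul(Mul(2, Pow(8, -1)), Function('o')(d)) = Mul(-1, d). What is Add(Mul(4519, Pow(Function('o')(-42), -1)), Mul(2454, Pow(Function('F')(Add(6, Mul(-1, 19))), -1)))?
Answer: Rational(-47015, 168) ≈ -279.85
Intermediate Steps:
Function('o')(d) = Mul(-4, d) (Function('o')(d) = Mul(4, Mul(-1, d)) = Mul(-4, d))
Function('F')(k) = -8 (Function('F')(k) = Add(-6, -2) = -8)
Add(Mul(4519, Pow(Function('o')(-42), -1)), Mul(2454, Pow(Function('F')(Add(6, Mul(-1, 19))), -1))) = Add(Mul(4519, Pow(Mul(-4, -42), -1)), Mul(2454, Pow(-8, -1))) = Add(Mul(4519, Pow(168, -1)), Mul(2454, Rational(-1, 8))) = Add(Mul(4519, Rational(1, 168)), Rational(-1227, 4)) = Add(Rational(4519, 168), Rational(-1227, 4)) = Rational(-47015, 168)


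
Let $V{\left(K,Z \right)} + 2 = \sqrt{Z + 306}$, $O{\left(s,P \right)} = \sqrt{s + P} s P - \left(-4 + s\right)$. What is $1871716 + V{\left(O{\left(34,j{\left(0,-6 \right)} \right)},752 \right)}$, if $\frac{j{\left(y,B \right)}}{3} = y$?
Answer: $1871714 + 23 \sqrt{2} \approx 1.8717 \cdot 10^{6}$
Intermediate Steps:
$j{\left(y,B \right)} = 3 y$
$O{\left(s,P \right)} = 4 - s + P s \sqrt{P + s}$ ($O{\left(s,P \right)} = \sqrt{P + s} s P - \left(-4 + s\right) = s \sqrt{P + s} P - \left(-4 + s\right) = P s \sqrt{P + s} - \left(-4 + s\right) = 4 - s + P s \sqrt{P + s}$)
$V{\left(K,Z \right)} = -2 + \sqrt{306 + Z}$ ($V{\left(K,Z \right)} = -2 + \sqrt{Z + 306} = -2 + \sqrt{306 + Z}$)
$1871716 + V{\left(O{\left(34,j{\left(0,-6 \right)} \right)},752 \right)} = 1871716 - \left(2 - \sqrt{306 + 752}\right) = 1871716 - \left(2 - \sqrt{1058}\right) = 1871716 - \left(2 - 23 \sqrt{2}\right) = 1871714 + 23 \sqrt{2}$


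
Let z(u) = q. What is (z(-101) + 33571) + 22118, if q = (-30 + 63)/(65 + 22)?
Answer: 1614992/29 ≈ 55689.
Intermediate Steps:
q = 11/29 (q = 33/87 = 33*(1/87) = 11/29 ≈ 0.37931)
z(u) = 11/29
(z(-101) + 33571) + 22118 = (11/29 + 33571) + 22118 = 973570/29 + 22118 = 1614992/29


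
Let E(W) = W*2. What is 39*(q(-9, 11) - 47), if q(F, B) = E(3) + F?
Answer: -1950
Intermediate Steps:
E(W) = 2*W
q(F, B) = 6 + F (q(F, B) = 2*3 + F = 6 + F)
39*(q(-9, 11) - 47) = 39*((6 - 9) - 47) = 39*(-3 - 47) = 39*(-50) = -1950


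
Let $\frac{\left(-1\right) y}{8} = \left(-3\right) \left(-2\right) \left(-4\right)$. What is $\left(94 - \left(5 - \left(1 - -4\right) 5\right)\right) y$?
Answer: $21888$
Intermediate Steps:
$y = 192$ ($y = - 8 \left(-3\right) \left(-2\right) \left(-4\right) = - 8 \cdot 6 \left(-4\right) = \left(-8\right) \left(-24\right) = 192$)
$\left(94 - \left(5 - \left(1 - -4\right) 5\right)\right) y = \left(94 - \left(5 - \left(1 - -4\right) 5\right)\right) 192 = \left(94 - \left(5 - \left(1 + 4\right) 5\right)\right) 192 = \left(94 + \left(-5 + 5 \cdot 5\right)\right) 192 = \left(94 + \left(-5 + 25\right)\right) 192 = \left(94 + 20\right) 192 = 114 \cdot 192 = 21888$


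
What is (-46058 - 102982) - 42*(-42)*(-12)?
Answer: -170208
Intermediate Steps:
(-46058 - 102982) - 42*(-42)*(-12) = -149040 + 1764*(-12) = -149040 - 21168 = -170208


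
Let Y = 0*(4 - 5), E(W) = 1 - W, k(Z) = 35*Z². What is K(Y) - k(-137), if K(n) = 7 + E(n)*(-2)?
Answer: -656910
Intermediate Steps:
Y = 0 (Y = 0*(-1) = 0)
K(n) = 5 + 2*n (K(n) = 7 + (1 - n)*(-2) = 7 + (-2 + 2*n) = 5 + 2*n)
K(Y) - k(-137) = (5 + 2*0) - 35*(-137)² = (5 + 0) - 35*18769 = 5 - 1*656915 = 5 - 656915 = -656910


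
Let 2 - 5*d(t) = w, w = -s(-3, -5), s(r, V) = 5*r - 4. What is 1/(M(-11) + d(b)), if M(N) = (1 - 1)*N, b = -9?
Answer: -5/17 ≈ -0.29412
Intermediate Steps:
s(r, V) = -4 + 5*r
w = 19 (w = -(-4 + 5*(-3)) = -(-4 - 15) = -1*(-19) = 19)
d(t) = -17/5 (d(t) = ⅖ - ⅕*19 = ⅖ - 19/5 = -17/5)
M(N) = 0 (M(N) = 0*N = 0)
1/(M(-11) + d(b)) = 1/(0 - 17/5) = 1/(-17/5) = -5/17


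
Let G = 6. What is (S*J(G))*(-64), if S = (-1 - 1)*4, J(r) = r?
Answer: 3072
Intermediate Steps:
S = -8 (S = -2*4 = -8)
(S*J(G))*(-64) = -8*6*(-64) = -48*(-64) = 3072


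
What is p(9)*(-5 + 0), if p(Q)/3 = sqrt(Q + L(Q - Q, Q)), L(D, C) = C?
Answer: -45*sqrt(2) ≈ -63.640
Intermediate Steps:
p(Q) = 3*sqrt(2)*sqrt(Q) (p(Q) = 3*sqrt(Q + Q) = 3*sqrt(2*Q) = 3*(sqrt(2)*sqrt(Q)) = 3*sqrt(2)*sqrt(Q))
p(9)*(-5 + 0) = (3*sqrt(2)*sqrt(9))*(-5 + 0) = (3*sqrt(2)*3)*(-5) = (9*sqrt(2))*(-5) = -45*sqrt(2)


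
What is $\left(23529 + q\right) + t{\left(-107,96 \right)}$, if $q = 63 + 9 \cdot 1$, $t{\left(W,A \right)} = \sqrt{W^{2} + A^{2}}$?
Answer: $23601 + \sqrt{20665} \approx 23745.0$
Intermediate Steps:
$t{\left(W,A \right)} = \sqrt{A^{2} + W^{2}}$
$q = 72$ ($q = 63 + 9 = 72$)
$\left(23529 + q\right) + t{\left(-107,96 \right)} = \left(23529 + 72\right) + \sqrt{96^{2} + \left(-107\right)^{2}} = 23601 + \sqrt{9216 + 11449} = 23601 + \sqrt{20665}$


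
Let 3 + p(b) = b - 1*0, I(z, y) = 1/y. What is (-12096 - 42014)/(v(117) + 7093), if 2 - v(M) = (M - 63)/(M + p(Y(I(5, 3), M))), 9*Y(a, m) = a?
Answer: -166604690/21844047 ≈ -7.6270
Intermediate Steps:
Y(a, m) = a/9
p(b) = -3 + b (p(b) = -3 + (b - 1*0) = -3 + (b + 0) = -3 + b)
v(M) = 2 - (-63 + M)/(-80/27 + M) (v(M) = 2 - (M - 63)/(M + (-3 + (⅑)/3)) = 2 - (-63 + M)/(M + (-3 + (⅑)*(⅓))) = 2 - (-63 + M)/(M + (-3 + 1/27)) = 2 - (-63 + M)/(M - 80/27) = 2 - (-63 + M)/(-80/27 + M))
(-12096 - 42014)/(v(117) + 7093) = (-12096 - 42014)/((1541 + 27*117)/(-80 + 27*117) + 7093) = -54110/((1541 + 3159)/(-80 + 3159) + 7093) = -54110/(4700/3079 + 7093) = -54110/21844047/3079 = -54110*3079/21844047 = -166604690/21844047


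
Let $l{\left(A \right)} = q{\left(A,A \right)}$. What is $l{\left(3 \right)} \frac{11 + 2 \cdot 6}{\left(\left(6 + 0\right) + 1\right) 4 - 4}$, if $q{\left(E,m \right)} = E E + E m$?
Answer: $\frac{69}{4} \approx 17.25$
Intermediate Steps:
$q{\left(E,m \right)} = E^{2} + E m$
$l{\left(A \right)} = 2 A^{2}$ ($l{\left(A \right)} = A \left(A + A\right) = A 2 A = 2 A^{2}$)
$l{\left(3 \right)} \frac{11 + 2 \cdot 6}{\left(\left(6 + 0\right) + 1\right) 4 - 4} = 2 \cdot 3^{2} \frac{11 + 2 \cdot 6}{\left(\left(6 + 0\right) + 1\right) 4 - 4} = 2 \cdot 9 \frac{11 + 12}{\left(6 + 1\right) 4 - 4} = 18 \frac{23}{7 \cdot 4 - 4} = 18 \frac{23}{28 - 4} = 18 \cdot \frac{23}{24} = \frac{69}{4}$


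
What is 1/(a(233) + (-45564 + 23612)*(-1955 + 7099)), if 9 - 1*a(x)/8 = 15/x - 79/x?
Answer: -233/26310596216 ≈ -8.8557e-9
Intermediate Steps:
a(x) = 72 + 512/x (a(x) = 72 - 8*(15/x - 79/x) = 72 - (-512)/x = 72 + 512/x)
1/(a(233) + (-45564 + 23612)*(-1955 + 7099)) = 1/((72 + 512/233) + (-45564 + 23612)*(-1955 + 7099)) = 1/((72 + 512*(1/233)) - 21952*5144) = 1/((72 + 512/233) - 112921088) = 1/(17288/233 - 112921088) = 1/(-26310596216/233) = -233/26310596216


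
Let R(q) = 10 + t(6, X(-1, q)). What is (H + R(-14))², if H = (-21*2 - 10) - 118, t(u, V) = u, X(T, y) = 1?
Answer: 23716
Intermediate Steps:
H = -170 (H = (-42 - 10) - 118 = -52 - 118 = -170)
R(q) = 16 (R(q) = 10 + 6 = 16)
(H + R(-14))² = (-170 + 16)² = (-154)² = 23716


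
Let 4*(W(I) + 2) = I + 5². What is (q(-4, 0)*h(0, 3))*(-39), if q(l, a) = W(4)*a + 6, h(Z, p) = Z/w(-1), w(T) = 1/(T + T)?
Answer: 0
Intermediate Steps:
w(T) = 1/(2*T)
W(I) = 17/4 + I/4 (W(I) = -2 + (I + 5²)/4 = -2 + (I + 25)/4 = -2 + (25 + I)/4 = -2 + (25/4 + I/4) = 17/4 + I/4)
h(Z, p) = -2*Z (h(Z, p) = Z/(((½)/(-1))) = Z/(((½)*(-1))) = Z/(-½) = Z*(-2) = -2*Z)
q(l, a) = 6 + 21*a/4 (q(l, a) = (17/4 + (¼)*4)*a + 6 = (17/4 + 1)*a + 6 = 21*a/4 + 6 = 6 + 21*a/4)
(q(-4, 0)*h(0, 3))*(-39) = ((6 + (21/4)*0)*(-2*0))*(-39) = ((6 + 0)*0)*(-39) = (6*0)*(-39) = 0*(-39) = 0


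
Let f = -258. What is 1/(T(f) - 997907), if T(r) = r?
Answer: -1/998165 ≈ -1.0018e-6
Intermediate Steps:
1/(T(f) - 997907) = 1/(-258 - 997907) = 1/(-998165) = -1/998165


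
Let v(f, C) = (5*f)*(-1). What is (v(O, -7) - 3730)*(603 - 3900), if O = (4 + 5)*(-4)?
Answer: 11704350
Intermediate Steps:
O = -36 (O = 9*(-4) = -36)
v(f, C) = -5*f
(v(O, -7) - 3730)*(603 - 3900) = (-5*(-36) - 3730)*(603 - 3900) = (180 - 3730)*(-3297) = -3550*(-3297) = 11704350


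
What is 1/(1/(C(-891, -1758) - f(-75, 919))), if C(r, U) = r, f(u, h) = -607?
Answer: -284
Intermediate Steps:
1/(1/(C(-891, -1758) - f(-75, 919))) = 1/(1/(-891 - 1*(-607))) = 1/(1/(-891 + 607)) = 1/(1/(-284)) = 1/(-1/284) = -284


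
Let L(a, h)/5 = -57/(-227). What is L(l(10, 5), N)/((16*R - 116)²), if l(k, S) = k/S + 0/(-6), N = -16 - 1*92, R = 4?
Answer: 285/613808 ≈ 0.00046431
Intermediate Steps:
N = -108 (N = -16 - 92 = -108)
l(k, S) = k/S (l(k, S) = k/S + 0*(-⅙) = k/S + 0 = k/S)
L(a, h) = 285/227 (L(a, h) = 5*(-57/(-227)) = 5*(-57*(-1/227)) = 5*(57/227) = 285/227)
L(l(10, 5), N)/((16*R - 116)²) = 285/(227*((16*4 - 116)²)) = 285/(227*((64 - 116)²)) = 285/(227*((-52)²)) = (285/227)/2704 = (285/227)*(1/2704) = 285/613808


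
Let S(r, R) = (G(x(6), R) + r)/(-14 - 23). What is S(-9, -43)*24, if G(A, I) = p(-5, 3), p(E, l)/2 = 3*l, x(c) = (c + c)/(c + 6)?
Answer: -216/37 ≈ -5.8378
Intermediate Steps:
x(c) = 2*c/(6 + c) (x(c) = (2*c)/(6 + c) = 2*c/(6 + c))
p(E, l) = 6*l (p(E, l) = 2*(3*l) = 6*l)
G(A, I) = 18 (G(A, I) = 6*3 = 18)
S(r, R) = -18/37 - r/37 (S(r, R) = (18 + r)/(-14 - 23) = (18 + r)/(-37) = (18 + r)*(-1/37) = -18/37 - r/37)
S(-9, -43)*24 = (-18/37 - 1/37*(-9))*24 = (-18/37 + 9/37)*24 = -9/37*24 = -216/37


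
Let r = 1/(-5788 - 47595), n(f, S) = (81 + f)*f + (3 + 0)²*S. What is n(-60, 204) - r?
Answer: 30748609/53383 ≈ 576.00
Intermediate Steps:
n(f, S) = 9*S + f*(81 + f) (n(f, S) = f*(81 + f) + 3²*S = f*(81 + f) + 9*S = 9*S + f*(81 + f))
r = -1/53383 (r = 1/(-53383) = -1/53383 ≈ -1.8733e-5)
n(-60, 204) - r = ((-60)² + 9*204 + 81*(-60)) - 1*(-1/53383) = (3600 + 1836 - 4860) + 1/53383 = 576 + 1/53383 = 30748609/53383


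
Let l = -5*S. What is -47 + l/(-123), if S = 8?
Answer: -5741/123 ≈ -46.675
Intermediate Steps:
l = -40 (l = -5*8 = -40)
-47 + l/(-123) = -47 - 40/(-123) = -47 - 1/123*(-40) = -47 + 40/123 = -5741/123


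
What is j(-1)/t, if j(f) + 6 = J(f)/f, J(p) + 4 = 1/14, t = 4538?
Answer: -29/63532 ≈ -0.00045646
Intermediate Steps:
J(p) = -55/14 (J(p) = -4 + 1/14 = -55/14)
j(f) = -6 - 55/(14*f)
j(-1)/t = (-6 - 55/14/(-1))/4538 = (-6 - 55/14*(-1))*(1/4538) = (-6 + 55/14)*(1/4538) = -29/14*1/4538 = -29/63532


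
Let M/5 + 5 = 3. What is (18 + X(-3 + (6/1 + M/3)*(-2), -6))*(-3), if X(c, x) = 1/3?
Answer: -55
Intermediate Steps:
M = -10 (M = -25 + 5*3 = -25 + 15 = -10)
X(c, x) = ⅓
(18 + X(-3 + (6/1 + M/3)*(-2), -6))*(-3) = (18 + ⅓)*(-3) = (55/3)*(-3) = -55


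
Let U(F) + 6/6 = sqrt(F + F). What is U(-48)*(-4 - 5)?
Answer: 9 - 36*I*sqrt(6) ≈ 9.0 - 88.182*I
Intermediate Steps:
U(F) = -1 + sqrt(2)*sqrt(F) (U(F) = -1 + sqrt(F + F) = -1 + sqrt(2*F) = -1 + sqrt(2)*sqrt(F))
U(-48)*(-4 - 5) = (-1 + sqrt(2)*sqrt(-48))*(-4 - 5) = (-1 + sqrt(2)*(4*I*sqrt(3)))*(-9) = (-1 + 4*I*sqrt(6))*(-9) = 9 - 36*I*sqrt(6)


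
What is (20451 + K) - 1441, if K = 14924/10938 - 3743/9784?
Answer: 1017252848701/53508696 ≈ 19011.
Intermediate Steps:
K = 52537741/53508696 (K = 14924*(1/10938) - 3743*1/9784 = 7462/5469 - 3743/9784 = 52537741/53508696 ≈ 0.98185)
(20451 + K) - 1441 = (20451 + 52537741/53508696) - 1441 = 1094358879637/53508696 - 1441 = 1017252848701/53508696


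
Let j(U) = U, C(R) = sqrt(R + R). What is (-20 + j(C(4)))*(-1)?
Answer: 20 - 2*sqrt(2) ≈ 17.172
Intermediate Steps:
C(R) = sqrt(2)*sqrt(R) (C(R) = sqrt(2*R) = sqrt(2)*sqrt(R))
(-20 + j(C(4)))*(-1) = (-20 + sqrt(2)*sqrt(4))*(-1) = (-20 + sqrt(2)*2)*(-1) = (-20 + 2*sqrt(2))*(-1) = 20 - 2*sqrt(2)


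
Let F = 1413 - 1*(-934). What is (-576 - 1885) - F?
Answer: -4808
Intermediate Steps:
F = 2347 (F = 1413 + 934 = 2347)
(-576 - 1885) - F = (-576 - 1885) - 1*2347 = -2461 - 2347 = -4808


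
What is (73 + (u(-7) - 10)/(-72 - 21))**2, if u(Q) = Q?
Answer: 46321636/8649 ≈ 5355.7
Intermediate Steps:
(73 + (u(-7) - 10)/(-72 - 21))**2 = (73 + (-7 - 10)/(-72 - 21))**2 = (73 - 17/(-93))**2 = (73 - 17*(-1/93))**2 = (73 + 17/93)**2 = (6806/93)**2 = 46321636/8649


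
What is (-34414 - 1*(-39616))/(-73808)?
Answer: -2601/36904 ≈ -0.070480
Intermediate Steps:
(-34414 - 1*(-39616))/(-73808) = (-34414 + 39616)*(-1/73808) = 5202*(-1/73808) = -2601/36904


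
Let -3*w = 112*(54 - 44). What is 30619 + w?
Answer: 90737/3 ≈ 30246.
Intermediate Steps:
w = -1120/3 (w = -112*(54 - 44)/3 = -112*10/3 = -⅓*1120 = -1120/3 ≈ -373.33)
30619 + w = 30619 - 1120/3 = 90737/3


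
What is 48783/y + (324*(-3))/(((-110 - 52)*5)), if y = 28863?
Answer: 139031/48105 ≈ 2.8902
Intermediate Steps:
48783/y + (324*(-3))/(((-110 - 52)*5)) = 48783/28863 + (324*(-3))/(((-110 - 52)*5)) = 48783*(1/28863) - 972/((-162*5)) = 16261/9621 - 972/(-810) = 16261/9621 - 972*(-1/810) = 16261/9621 + 6/5 = 139031/48105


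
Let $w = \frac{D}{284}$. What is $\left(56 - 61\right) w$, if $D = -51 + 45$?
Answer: $\frac{15}{142} \approx 0.10563$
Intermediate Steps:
$D = -6$
$w = - \frac{3}{142}$ ($w = - \frac{6}{284} = \left(-6\right) \frac{1}{284} = - \frac{3}{142} \approx -0.021127$)
$\left(56 - 61\right) w = \left(56 - 61\right) \left(- \frac{3}{142}\right) = \left(-5\right) \left(- \frac{3}{142}\right) = \frac{15}{142}$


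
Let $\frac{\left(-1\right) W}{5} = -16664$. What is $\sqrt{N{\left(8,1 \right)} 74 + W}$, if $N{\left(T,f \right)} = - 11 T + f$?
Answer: $\sqrt{76882} \approx 277.28$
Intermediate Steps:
$W = 83320$ ($W = \left(-5\right) \left(-16664\right) = 83320$)
$N{\left(T,f \right)} = f - 11 T$
$\sqrt{N{\left(8,1 \right)} 74 + W} = \sqrt{\left(1 - 88\right) 74 + 83320} = \sqrt{\left(-87\right) 74 + 83320} = \sqrt{-6438 + 83320} = \sqrt{76882}$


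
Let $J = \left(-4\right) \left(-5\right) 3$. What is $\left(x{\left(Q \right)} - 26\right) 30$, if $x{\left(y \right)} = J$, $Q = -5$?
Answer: $1020$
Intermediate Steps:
$J = 60$ ($J = 20 \cdot 3 = 60$)
$x{\left(y \right)} = 60$
$\left(x{\left(Q \right)} - 26\right) 30 = \left(60 - 26\right) 30 = 34 \cdot 30 = 1020$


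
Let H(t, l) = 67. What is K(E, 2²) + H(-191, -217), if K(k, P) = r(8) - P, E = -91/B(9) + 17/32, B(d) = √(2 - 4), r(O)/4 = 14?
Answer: 119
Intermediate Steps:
r(O) = 56 (r(O) = 4*14 = 56)
B(d) = I*√2 (B(d) = √(-2) = I*√2)
E = 17/32 + 91*I*√2/2 (E = -91*(-I*√2/2) + 17/32 = -(-91)*I*√2/2 + 17*(1/32) = 91*I*√2/2 + 17/32 = 17/32 + 91*I*√2/2 ≈ 0.53125 + 64.347*I)
K(k, P) = 56 - P
K(E, 2²) + H(-191, -217) = (56 - 1*2²) + 67 = (56 - 1*4) + 67 = (56 - 4) + 67 = 52 + 67 = 119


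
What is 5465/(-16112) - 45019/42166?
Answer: -477891659/339689296 ≈ -1.4068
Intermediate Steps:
5465/(-16112) - 45019/42166 = 5465*(-1/16112) - 45019*1/42166 = -5465/16112 - 45019/42166 = -477891659/339689296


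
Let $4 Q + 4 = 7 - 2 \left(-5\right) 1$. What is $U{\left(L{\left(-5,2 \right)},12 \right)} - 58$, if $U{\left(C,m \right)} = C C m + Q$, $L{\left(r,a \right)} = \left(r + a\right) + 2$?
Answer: $- \frac{171}{4} \approx -42.75$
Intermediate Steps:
$L{\left(r,a \right)} = 2 + a + r$ ($L{\left(r,a \right)} = \left(a + r\right) + 2 = 2 + a + r$)
$Q = \frac{13}{4}$ ($Q = -1 + \frac{7 - 2 \left(-5\right) 1}{4} = -1 + \frac{7 - \left(-10\right) 1}{4} = -1 + \frac{7 - -10}{4} = -1 + \frac{7 + 10}{4} = -1 + \frac{1}{4} \cdot 17 = -1 + \frac{17}{4} = \frac{13}{4} \approx 3.25$)
$U{\left(C,m \right)} = \frac{13}{4} + m C^{2}$ ($U{\left(C,m \right)} = C C m + \frac{13}{4} = C^{2} m + \frac{13}{4} = m C^{2} + \frac{13}{4} = \frac{13}{4} + m C^{2}$)
$U{\left(L{\left(-5,2 \right)},12 \right)} - 58 = \left(\frac{13}{4} + 12 \left(2 + 2 - 5\right)^{2}\right) - 58 = \left(\frac{13}{4} + 12 \left(-1\right)^{2}\right) + \left(-168 + 110\right) = \left(\frac{13}{4} + 12 \cdot 1\right) - 58 = \left(\frac{13}{4} + 12\right) - 58 = \frac{61}{4} - 58 = - \frac{171}{4}$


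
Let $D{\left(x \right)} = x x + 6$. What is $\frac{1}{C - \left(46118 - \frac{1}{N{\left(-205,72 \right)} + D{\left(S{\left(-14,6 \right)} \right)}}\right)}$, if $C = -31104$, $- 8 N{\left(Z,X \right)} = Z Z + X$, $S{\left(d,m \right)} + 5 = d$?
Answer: $- \frac{39161}{3024090750} \approx -1.295 \cdot 10^{-5}$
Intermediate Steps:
$S{\left(d,m \right)} = -5 + d$
$N{\left(Z,X \right)} = - \frac{X}{8} - \frac{Z^{2}}{8}$ ($N{\left(Z,X \right)} = - \frac{Z Z + X}{8} = - \frac{Z^{2} + X}{8} = - \frac{X + Z^{2}}{8} = - \frac{X}{8} - \frac{Z^{2}}{8}$)
$D{\left(x \right)} = 6 + x^{2}$ ($D{\left(x \right)} = x^{2} + 6 = 6 + x^{2}$)
$\frac{1}{C - \left(46118 - \frac{1}{N{\left(-205,72 \right)} + D{\left(S{\left(-14,6 \right)} \right)}}\right)} = \frac{1}{-31104 - \left(46118 - \frac{1}{\left(\left(- \frac{1}{8}\right) 72 - \frac{\left(-205\right)^{2}}{8}\right) + \left(6 + \left(-5 - 14\right)^{2}\right)}\right)} = \frac{1}{-31104 - \left(46118 - \frac{1}{\left(-9 - \frac{42025}{8}\right) + \left(6 + \left(-19\right)^{2}\right)}\right)} = \frac{1}{-31104 - \left(46118 - \frac{1}{\left(-9 - \frac{42025}{8}\right) + \left(6 + 361\right)}\right)} = \frac{1}{-31104 - \left(46118 - \frac{1}{- \frac{42097}{8} + 367}\right)} = \frac{1}{-31104 - \left(46118 - \frac{1}{- \frac{39161}{8}}\right)} = \frac{1}{-31104 - \frac{1806027006}{39161}} = \frac{1}{- \frac{3024090750}{39161}} = - \frac{39161}{3024090750}$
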